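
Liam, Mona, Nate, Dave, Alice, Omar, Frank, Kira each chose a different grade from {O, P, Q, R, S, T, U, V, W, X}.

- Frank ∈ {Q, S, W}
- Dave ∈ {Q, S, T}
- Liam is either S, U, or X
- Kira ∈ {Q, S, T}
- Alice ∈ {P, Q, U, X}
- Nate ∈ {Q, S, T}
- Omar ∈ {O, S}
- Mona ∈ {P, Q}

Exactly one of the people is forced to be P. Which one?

The 8 variables together cover exactly {O, P, Q, S, T, U, W, X} — 8 values for 8 variables — and O appears only in Omar's list, so Omar = O.
The 7 still-open variables together cover exactly {P, Q, S, T, U, W, X} — 7 values for 7 variables — and W appears only in Frank's list, so Frank = W.
Nate, Dave, Kira between them cover only {Q, S, T} — a naked triple. Remove those values from Liam, Mona, Alice.
So P goes to Mona.

Mona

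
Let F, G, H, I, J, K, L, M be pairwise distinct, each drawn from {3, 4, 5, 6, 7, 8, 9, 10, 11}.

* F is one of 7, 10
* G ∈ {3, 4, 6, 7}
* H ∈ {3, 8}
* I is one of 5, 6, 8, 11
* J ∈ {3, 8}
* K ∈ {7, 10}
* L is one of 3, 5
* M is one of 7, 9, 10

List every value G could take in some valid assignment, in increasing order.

The 2 variables F and K are confined to {7, 10}, which locks those values in; drop them from G, M.
That leaves M = 9.
The 2 variables H and J are confined to {3, 8}, which locks those values in; drop them from G, I, L.
That leaves L = 5. So I can't be 5.
No further eliminations apply; G can still be any of 4, 6.

4, 6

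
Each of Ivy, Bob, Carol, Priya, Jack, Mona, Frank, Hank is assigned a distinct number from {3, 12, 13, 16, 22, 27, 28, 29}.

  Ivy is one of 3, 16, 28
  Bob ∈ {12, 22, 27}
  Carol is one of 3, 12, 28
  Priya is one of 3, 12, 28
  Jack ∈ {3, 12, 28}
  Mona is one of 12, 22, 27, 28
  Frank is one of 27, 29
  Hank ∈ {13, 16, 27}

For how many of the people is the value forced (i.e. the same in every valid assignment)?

3

The 8 variables together cover exactly {3, 12, 13, 16, 22, 27, 28, 29} — 8 values for 8 variables — and 13 appears only in Hank's list, so Hank = 13.
The 7 still-open variables together cover exactly {3, 12, 16, 22, 27, 28, 29} — 7 values for 7 variables — and 16 appears only in Ivy's list, so Ivy = 16.
The 6 still-open variables together cover exactly {3, 12, 22, 27, 28, 29} — 6 values for 6 variables — and 29 appears only in Frank's list, so Frank = 29.
Carol, Priya, Jack share exactly the 3 values {3, 12, 28}; by pigeonhole those values go to them, so strike 3, 12, 28 from Bob, Mona.
Determined: Ivy=16, Frank=29, Hank=13. The other people each still have more than one consistent value. That makes 3.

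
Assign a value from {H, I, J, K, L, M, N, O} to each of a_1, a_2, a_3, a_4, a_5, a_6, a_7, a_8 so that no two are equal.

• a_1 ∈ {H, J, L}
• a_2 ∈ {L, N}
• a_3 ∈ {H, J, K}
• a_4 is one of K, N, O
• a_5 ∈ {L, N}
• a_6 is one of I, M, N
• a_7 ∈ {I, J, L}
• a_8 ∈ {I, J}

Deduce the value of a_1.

H

The 8 variables draw from only 8 values {H, I, J, K, L, M, N, O}, so each is used; only a_6 can be M, hence a_6 = M.
Among the 7 still-open variables, O fits only a_4 (and all 7 values in {H, I, J, K, L, N, O} must be used), so a_4 = O.
Among the 6 still-open variables, K fits only a_3 (and all 6 values in {H, I, J, K, L, N} must be used), so a_3 = K.
The 5 still-open variables draw from only 5 values {H, I, J, L, N}, so each is used; only a_1 can be H, hence a_1 = H.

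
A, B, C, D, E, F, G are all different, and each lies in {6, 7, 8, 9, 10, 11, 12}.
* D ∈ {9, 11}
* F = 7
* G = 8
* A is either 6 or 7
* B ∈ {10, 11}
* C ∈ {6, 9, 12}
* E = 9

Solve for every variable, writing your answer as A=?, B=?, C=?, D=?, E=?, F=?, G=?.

A=6, B=10, C=12, D=11, E=9, F=7, G=8

E's domain is down to {9}, so E = 9. Eliminate 9 elsewhere: C, D.
That leaves F = 7. Eliminate 7 elsewhere: A.
G must be 8 (only option left).
A must be 6 (only option left). Remove 6 from C.
C must be 12 (only option left).
D has just one choice, so D = 11. Remove 11 from B.
That leaves B = 10.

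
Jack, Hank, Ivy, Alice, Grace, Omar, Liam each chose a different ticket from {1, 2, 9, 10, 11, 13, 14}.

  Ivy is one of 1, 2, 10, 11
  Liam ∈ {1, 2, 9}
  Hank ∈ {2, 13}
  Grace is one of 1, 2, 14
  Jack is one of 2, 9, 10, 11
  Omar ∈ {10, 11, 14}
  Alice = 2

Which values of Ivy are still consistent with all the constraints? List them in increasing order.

1, 10, 11

Alice must be 2 (only option left). Eliminate 2 elsewhere: Jack, Hank, Ivy, Grace, Liam.
Hank must be 13 (only option left).
No further eliminations apply; Ivy can still be any of 1, 10, 11.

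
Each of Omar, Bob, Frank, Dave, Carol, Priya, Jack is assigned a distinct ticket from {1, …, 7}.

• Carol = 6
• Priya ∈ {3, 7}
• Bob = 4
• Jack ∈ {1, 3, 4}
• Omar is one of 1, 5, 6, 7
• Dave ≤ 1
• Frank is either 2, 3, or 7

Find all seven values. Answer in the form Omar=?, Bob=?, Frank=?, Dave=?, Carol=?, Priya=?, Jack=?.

Bob's domain is down to {4}, so Bob = 4. So Jack can't be 4.
That leaves Dave = 1. Strike 1 from Omar, Jack.
Carol has just one choice, so Carol = 6. Eliminate 6 elsewhere: Omar.
Jack has just one choice, so Jack = 3. Remove 3 from Frank, Priya.
That leaves Priya = 7. Strike 7 from Omar, Frank.
That leaves Omar = 5.
Frank's domain is down to {2}, so Frank = 2.

Omar=5, Bob=4, Frank=2, Dave=1, Carol=6, Priya=7, Jack=3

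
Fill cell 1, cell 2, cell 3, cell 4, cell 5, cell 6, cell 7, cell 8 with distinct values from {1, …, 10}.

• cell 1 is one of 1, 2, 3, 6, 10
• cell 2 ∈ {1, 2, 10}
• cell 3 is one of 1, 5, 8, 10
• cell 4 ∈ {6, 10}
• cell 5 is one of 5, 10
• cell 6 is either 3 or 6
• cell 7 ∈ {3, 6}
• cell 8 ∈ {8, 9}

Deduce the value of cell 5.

5

The 8 variables together cover exactly {1, 2, 3, 5, 6, 8, 9, 10} — 8 values for 8 variables — and 9 appears only in cell 8's list, so cell 8 = 9.
The 7 still-open variables draw from only 7 values {1, 2, 3, 5, 6, 8, 10}, so each is used; only cell 3 can be 8, hence cell 3 = 8.
The 6 still-open variables draw from only 6 values {1, 2, 3, 5, 6, 10}, so each is used; only cell 5 can be 5, hence cell 5 = 5.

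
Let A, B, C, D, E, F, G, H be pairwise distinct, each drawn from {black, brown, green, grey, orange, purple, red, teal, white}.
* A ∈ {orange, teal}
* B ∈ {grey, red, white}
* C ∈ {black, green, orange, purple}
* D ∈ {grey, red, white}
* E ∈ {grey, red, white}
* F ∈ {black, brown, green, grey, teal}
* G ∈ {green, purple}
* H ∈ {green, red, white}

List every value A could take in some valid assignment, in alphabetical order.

orange, teal

B, D, E between them cover only {grey, red, white} — a naked triple. Remove those values from F, H.
H has just one choice, so H = green. Strike green from C, F, G.
G has just one choice, so G = purple. Eliminate purple elsewhere: C.
No further eliminations apply; A can still be any of orange, teal.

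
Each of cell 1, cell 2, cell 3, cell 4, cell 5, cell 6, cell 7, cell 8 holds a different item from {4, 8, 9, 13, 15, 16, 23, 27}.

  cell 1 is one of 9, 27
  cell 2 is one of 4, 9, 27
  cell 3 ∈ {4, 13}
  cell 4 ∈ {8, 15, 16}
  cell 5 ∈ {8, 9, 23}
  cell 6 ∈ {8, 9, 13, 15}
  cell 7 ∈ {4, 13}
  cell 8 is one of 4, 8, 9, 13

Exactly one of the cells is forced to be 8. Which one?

Among the 8 variables, 16 fits only cell 4 (and all 8 values in {4, 8, 9, 13, 15, 16, 23, 27} must be used), so cell 4 = 16.
The 7 still-open variables draw from only 7 values {4, 8, 9, 13, 15, 23, 27}, so each is used; only cell 6 can be 15, hence cell 6 = 15.
Among the 6 still-open variables, 23 fits only cell 5 (and all 6 values in {4, 8, 9, 13, 23, 27} must be used), so cell 5 = 23.
Among the 5 still-open variables, 8 fits only cell 8 (and all 5 values in {4, 8, 9, 13, 27} must be used), so cell 8 = 8.

cell 8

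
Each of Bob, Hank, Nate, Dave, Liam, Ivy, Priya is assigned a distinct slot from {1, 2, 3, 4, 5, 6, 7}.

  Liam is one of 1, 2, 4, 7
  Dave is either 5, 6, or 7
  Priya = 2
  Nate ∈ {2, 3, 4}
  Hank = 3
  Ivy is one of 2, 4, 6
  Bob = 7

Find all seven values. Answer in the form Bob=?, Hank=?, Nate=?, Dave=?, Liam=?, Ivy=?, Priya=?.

Bob has just one choice, so Bob = 7. Strike 7 from Dave, Liam.
Hank's domain is down to {3}, so Hank = 3. Remove 3 from Nate.
That leaves Priya = 2. Eliminate 2 elsewhere: Nate, Liam, Ivy.
Nate must be 4 (only option left). Strike 4 from Liam, Ivy.
Liam's domain is down to {1}, so Liam = 1.
Ivy's domain is down to {6}, so Ivy = 6. Eliminate 6 elsewhere: Dave.
That leaves Dave = 5.

Bob=7, Hank=3, Nate=4, Dave=5, Liam=1, Ivy=6, Priya=2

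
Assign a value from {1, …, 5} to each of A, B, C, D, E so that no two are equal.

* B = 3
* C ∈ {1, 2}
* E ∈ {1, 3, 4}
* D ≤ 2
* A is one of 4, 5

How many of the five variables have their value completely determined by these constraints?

3

B has just one choice, so B = 3. Remove 3 from E.
The 4 still-open variables together cover exactly {1, 2, 4, 5} — 4 values for 4 variables — and 5 appears only in A's list, so A = 5.
Among the 3 still-open variables, 4 fits only E (and all 3 values in {1, 2, 4} must be used), so E = 4.
Determined: A=5, B=3, E=4. The other variables each still have more than one consistent value. That makes 3.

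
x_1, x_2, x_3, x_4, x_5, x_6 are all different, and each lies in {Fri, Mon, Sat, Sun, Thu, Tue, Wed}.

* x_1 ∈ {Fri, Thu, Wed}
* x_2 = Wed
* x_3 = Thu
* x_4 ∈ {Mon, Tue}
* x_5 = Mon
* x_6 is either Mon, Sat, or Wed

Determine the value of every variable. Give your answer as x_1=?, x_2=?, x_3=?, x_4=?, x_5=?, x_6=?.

x_2 must be Wed (only option left). So x_1, x_6 can't be Wed.
x_3's domain is down to {Thu}, so x_3 = Thu. Remove Thu from x_1.
x_5 must be Mon (only option left). So x_4, x_6 can't be Mon.
That leaves x_6 = Sat.
That leaves x_1 = Fri.
x_4 must be Tue (only option left).

x_1=Fri, x_2=Wed, x_3=Thu, x_4=Tue, x_5=Mon, x_6=Sat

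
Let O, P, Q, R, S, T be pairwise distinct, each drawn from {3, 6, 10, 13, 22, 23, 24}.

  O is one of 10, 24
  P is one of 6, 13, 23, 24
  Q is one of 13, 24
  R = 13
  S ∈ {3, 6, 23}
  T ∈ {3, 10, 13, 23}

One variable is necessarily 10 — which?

O

R has just one choice, so R = 13. Remove 13 from P, Q, T.
Q has just one choice, so Q = 24. Strike 24 from O, P.
So 10 goes to O.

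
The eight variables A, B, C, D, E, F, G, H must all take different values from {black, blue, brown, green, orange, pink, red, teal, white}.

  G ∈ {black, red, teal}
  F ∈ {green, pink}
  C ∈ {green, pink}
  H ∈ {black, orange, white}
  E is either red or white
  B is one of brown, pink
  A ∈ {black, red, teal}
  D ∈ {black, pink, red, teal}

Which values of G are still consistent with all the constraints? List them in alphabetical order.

black, red, teal

The 8 variables draw from only 8 values {black, brown, green, orange, pink, red, teal, white}, so each is used; only B can be brown, hence B = brown.
The 7 still-open variables draw from only 7 values {black, green, orange, pink, red, teal, white}, so each is used; only H can be orange, hence H = orange.
Among the 6 still-open variables, white fits only E (and all 6 values in {black, green, pink, red, teal, white} must be used), so E = white.
C and F between them cover only {green, pink} — a naked pair. Remove those values from D.
No further eliminations apply; G can still be any of black, red, teal.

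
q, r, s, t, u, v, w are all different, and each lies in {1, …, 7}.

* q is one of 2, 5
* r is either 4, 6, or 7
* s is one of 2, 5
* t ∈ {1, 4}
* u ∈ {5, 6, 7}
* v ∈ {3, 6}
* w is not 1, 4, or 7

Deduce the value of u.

7

The 7 variables together cover exactly {1, 2, 3, 4, 5, 6, 7} — 7 values for 7 variables — and 1 appears only in t's list, so t = 1.
The 6 still-open variables together cover exactly {2, 3, 4, 5, 6, 7} — 6 values for 6 variables — and 4 appears only in r's list, so r = 4.
The 5 still-open variables together cover exactly {2, 3, 5, 6, 7} — 5 values for 5 variables — and 7 appears only in u's list, so u = 7.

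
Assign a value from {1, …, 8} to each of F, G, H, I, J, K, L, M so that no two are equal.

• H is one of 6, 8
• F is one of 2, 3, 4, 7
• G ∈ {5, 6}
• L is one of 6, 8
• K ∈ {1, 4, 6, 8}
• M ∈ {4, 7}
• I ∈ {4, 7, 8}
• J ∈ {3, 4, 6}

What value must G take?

The 8 variables together cover exactly {1, 2, 3, 4, 5, 6, 7, 8} — 8 values for 8 variables — and 1 appears only in K's list, so K = 1.
The 7 still-open variables draw from only 7 values {2, 3, 4, 5, 6, 7, 8}, so each is used; only F can be 2, hence F = 2.
The 6 still-open variables together cover exactly {3, 4, 5, 6, 7, 8} — 6 values for 6 variables — and 3 appears only in J's list, so J = 3.
Among the 5 still-open variables, 5 fits only G (and all 5 values in {4, 5, 6, 7, 8} must be used), so G = 5.

5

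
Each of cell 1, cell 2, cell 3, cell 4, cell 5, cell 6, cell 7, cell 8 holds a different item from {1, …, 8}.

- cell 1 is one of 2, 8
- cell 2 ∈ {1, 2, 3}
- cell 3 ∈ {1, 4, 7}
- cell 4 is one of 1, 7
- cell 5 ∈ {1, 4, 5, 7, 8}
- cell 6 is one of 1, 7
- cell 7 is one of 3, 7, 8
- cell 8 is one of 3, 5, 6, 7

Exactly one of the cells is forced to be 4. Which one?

The 8 variables draw from only 8 values {1, 2, 3, 4, 5, 6, 7, 8}, so each is used; only cell 8 can be 6, hence cell 8 = 6.
The 7 still-open variables draw from only 7 values {1, 2, 3, 4, 5, 7, 8}, so each is used; only cell 5 can be 5, hence cell 5 = 5.
The 6 still-open variables together cover exactly {1, 2, 3, 4, 7, 8} — 6 values for 6 variables — and 4 appears only in cell 3's list, so cell 3 = 4.

cell 3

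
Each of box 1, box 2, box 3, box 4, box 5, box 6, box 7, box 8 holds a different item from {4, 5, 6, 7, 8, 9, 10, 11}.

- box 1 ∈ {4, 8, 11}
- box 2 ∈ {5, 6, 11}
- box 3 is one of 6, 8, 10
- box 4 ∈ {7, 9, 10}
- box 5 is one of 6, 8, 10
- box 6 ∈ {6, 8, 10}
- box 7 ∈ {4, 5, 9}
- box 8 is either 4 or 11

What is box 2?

5

Among the 8 variables, 7 fits only box 4 (and all 8 values in {4, 5, 6, 7, 8, 9, 10, 11} must be used), so box 4 = 7.
The 7 still-open variables draw from only 7 values {4, 5, 6, 8, 9, 10, 11}, so each is used; only box 7 can be 9, hence box 7 = 9.
The 6 still-open variables together cover exactly {4, 5, 6, 8, 10, 11} — 6 values for 6 variables — and 5 appears only in box 2's list, so box 2 = 5.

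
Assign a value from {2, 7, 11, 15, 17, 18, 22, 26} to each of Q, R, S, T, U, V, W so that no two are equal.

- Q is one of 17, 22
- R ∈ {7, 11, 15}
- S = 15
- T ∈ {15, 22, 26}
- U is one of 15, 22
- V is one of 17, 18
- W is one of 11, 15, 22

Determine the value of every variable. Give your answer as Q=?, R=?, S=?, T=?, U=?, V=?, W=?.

S must be 15 (only option left). Strike 15 from R, T, U, W.
U must be 22 (only option left). Eliminate 22 elsewhere: Q, T, W.
That leaves W = 11. Strike 11 from R.
Q has just one choice, so Q = 17. Remove 17 from V.
R must be 7 (only option left).
T must be 26 (only option left).
V must be 18 (only option left).

Q=17, R=7, S=15, T=26, U=22, V=18, W=11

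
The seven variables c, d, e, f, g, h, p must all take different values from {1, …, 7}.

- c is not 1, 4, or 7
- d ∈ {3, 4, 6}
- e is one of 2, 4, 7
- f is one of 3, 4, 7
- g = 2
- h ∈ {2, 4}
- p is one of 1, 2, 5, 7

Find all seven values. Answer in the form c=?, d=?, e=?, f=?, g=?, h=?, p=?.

g must be 2 (only option left). Remove 2 from c, e, h, p.
h has just one choice, so h = 4. Remove 4 from d, e, f.
e's domain is down to {7}, so e = 7. Strike 7 from f, p.
That leaves f = 3. Remove 3 from c, d.
d's domain is down to {6}, so d = 6. Eliminate 6 elsewhere: c.
That leaves c = 5. Remove 5 from p.
p has just one choice, so p = 1.

c=5, d=6, e=7, f=3, g=2, h=4, p=1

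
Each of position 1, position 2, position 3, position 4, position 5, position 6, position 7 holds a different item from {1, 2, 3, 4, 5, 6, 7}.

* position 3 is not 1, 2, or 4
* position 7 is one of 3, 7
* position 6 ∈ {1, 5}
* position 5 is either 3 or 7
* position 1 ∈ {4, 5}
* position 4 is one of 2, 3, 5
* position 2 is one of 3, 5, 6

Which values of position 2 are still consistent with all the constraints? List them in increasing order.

5, 6

The 7 variables draw from only 7 values {1, 2, 3, 4, 5, 6, 7}, so each is used; only position 6 can be 1, hence position 6 = 1.
The 6 still-open variables together cover exactly {2, 3, 4, 5, 6, 7} — 6 values for 6 variables — and 2 appears only in position 4's list, so position 4 = 2.
Among the 5 still-open variables, 4 fits only position 1 (and all 5 values in {3, 4, 5, 6, 7} must be used), so position 1 = 4.
position 5 and position 7 between them cover only {3, 7} — a naked pair. Remove those values from position 2, position 3.
No further eliminations apply; position 2 can still be any of 5, 6.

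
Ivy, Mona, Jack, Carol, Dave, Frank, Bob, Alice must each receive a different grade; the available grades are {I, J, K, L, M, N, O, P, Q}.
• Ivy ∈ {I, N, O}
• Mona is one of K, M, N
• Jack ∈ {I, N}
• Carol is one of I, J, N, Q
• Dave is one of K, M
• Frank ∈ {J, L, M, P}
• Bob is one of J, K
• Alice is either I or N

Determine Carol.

Jack and Alice between them cover only {I, N} — a naked pair. Remove those values from Ivy, Mona, Carol.
That leaves Ivy = O.
Mona and Dave share exactly the 2 values {K, M}; by pigeonhole those values go to them, so strike K, M from Frank, Bob.
Bob's domain is down to {J}, so Bob = J. So Carol, Frank can't be J.
So Carol = Q.

Q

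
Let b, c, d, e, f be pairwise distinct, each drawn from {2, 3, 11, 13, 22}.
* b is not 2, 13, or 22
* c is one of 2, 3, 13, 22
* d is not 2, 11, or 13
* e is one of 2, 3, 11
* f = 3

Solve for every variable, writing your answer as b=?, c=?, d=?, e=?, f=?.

b=11, c=13, d=22, e=2, f=3

f has just one choice, so f = 3. Strike 3 from b, c, d, e.
That leaves b = 11. Eliminate 11 elsewhere: e.
d must be 22 (only option left). So c can't be 22.
e has just one choice, so e = 2. Strike 2 from c.
c has just one choice, so c = 13.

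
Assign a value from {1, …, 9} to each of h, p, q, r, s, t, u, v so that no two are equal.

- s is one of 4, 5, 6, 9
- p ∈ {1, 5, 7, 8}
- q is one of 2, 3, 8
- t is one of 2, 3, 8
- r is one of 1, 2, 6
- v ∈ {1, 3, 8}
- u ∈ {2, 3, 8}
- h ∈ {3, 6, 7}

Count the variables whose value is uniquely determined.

q, t, u share exactly the 3 values {2, 3, 8}; by pigeonhole those values go to them, so strike 2, 3, 8 from h, p, r, v.
v has just one choice, so v = 1. Eliminate 1 elsewhere: p, r.
r's domain is down to {6}, so r = 6. Remove 6 from h, s.
h has just one choice, so h = 7. Strike 7 from p.
p must be 5 (only option left). So s can't be 5.
Determined: h=7, p=5, r=6, v=1. The other variables each still have more than one consistent value. That makes 4.

4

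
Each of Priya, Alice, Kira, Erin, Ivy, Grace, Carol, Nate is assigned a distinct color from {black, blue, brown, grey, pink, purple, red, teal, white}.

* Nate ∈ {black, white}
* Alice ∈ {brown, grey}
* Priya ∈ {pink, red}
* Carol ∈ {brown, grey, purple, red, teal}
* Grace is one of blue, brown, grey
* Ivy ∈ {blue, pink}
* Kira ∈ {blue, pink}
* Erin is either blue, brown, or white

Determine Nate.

black

Kira and Ivy between them cover only {blue, pink} — a naked pair. Remove those values from Priya, Erin, Grace.
Priya's domain is down to {red}, so Priya = red. Remove red from Carol.
Alice and Grace between them cover only {brown, grey} — a naked pair. Remove those values from Erin, Carol.
Erin's domain is down to {white}, so Erin = white. So Nate can't be white.
So Nate = black.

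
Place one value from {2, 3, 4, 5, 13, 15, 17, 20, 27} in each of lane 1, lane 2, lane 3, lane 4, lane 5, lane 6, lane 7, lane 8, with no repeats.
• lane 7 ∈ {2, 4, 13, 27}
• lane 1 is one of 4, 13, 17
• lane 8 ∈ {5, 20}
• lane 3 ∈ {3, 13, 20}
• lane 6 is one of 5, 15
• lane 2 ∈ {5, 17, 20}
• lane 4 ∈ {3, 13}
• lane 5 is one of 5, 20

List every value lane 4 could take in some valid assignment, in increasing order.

3, 13

lane 5 and lane 8 share exactly the 2 values {5, 20}; by pigeonhole those values go to them, so strike 5, 20 from lane 2, lane 3, lane 6.
That leaves lane 2 = 17. So lane 1 can't be 17.
That leaves lane 6 = 15.
lane 3 and lane 4 between them cover only {3, 13} — a naked pair. Remove those values from lane 1, lane 7.
That leaves lane 1 = 4. Strike 4 from lane 7.
No further eliminations apply; lane 4 can still be any of 3, 13.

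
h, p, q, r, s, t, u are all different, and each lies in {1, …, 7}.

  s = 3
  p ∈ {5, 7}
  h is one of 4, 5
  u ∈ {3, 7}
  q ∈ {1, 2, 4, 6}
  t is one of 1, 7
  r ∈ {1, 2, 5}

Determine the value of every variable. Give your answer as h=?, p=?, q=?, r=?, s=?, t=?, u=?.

h=4, p=5, q=6, r=2, s=3, t=1, u=7

s must be 3 (only option left). Strike 3 from u.
u must be 7 (only option left). So p, t can't be 7.
p must be 5 (only option left). Eliminate 5 elsewhere: h, r.
That leaves t = 1. So q, r can't be 1.
That leaves h = 4. Eliminate 4 elsewhere: q.
r must be 2 (only option left). Eliminate 2 elsewhere: q.
That leaves q = 6.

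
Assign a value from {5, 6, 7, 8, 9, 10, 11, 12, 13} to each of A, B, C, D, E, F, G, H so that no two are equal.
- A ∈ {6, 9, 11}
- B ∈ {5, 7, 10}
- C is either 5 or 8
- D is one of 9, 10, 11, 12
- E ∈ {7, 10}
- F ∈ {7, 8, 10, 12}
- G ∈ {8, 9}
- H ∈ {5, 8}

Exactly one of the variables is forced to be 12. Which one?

Among the 8 variables, 6 fits only A (and all 8 values in {5, 6, 7, 8, 9, 10, 11, 12} must be used), so A = 6.
The 7 still-open variables draw from only 7 values {5, 7, 8, 9, 10, 11, 12}, so each is used; only D can be 11, hence D = 11.
The 6 still-open variables together cover exactly {5, 7, 8, 9, 10, 12} — 6 values for 6 variables — and 9 appears only in G's list, so G = 9.
Among the 5 still-open variables, 12 fits only F (and all 5 values in {5, 7, 8, 10, 12} must be used), so F = 12.

F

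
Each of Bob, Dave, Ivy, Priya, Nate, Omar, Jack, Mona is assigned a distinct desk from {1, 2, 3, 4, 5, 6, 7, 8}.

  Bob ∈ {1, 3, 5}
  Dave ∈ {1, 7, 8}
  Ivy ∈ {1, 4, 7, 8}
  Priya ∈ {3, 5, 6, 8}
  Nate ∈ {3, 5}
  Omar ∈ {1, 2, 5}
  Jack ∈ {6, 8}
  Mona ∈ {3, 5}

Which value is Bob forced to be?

1

Among the 8 variables, 2 fits only Omar (and all 8 values in {1, 2, 3, 4, 5, 6, 7, 8} must be used), so Omar = 2.
Among the 7 still-open variables, 4 fits only Ivy (and all 7 values in {1, 3, 4, 5, 6, 7, 8} must be used), so Ivy = 4.
The 6 still-open variables together cover exactly {1, 3, 5, 6, 7, 8} — 6 values for 6 variables — and 7 appears only in Dave's list, so Dave = 7.
The 5 still-open variables draw from only 5 values {1, 3, 5, 6, 8}, so each is used; only Bob can be 1, hence Bob = 1.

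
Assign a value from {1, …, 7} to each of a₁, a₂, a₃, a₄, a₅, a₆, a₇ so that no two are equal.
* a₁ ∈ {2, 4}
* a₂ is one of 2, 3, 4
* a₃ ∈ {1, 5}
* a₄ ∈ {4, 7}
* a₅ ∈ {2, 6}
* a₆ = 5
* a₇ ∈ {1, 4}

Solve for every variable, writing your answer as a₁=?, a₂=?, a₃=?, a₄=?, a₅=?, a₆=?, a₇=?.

a₁=2, a₂=3, a₃=1, a₄=7, a₅=6, a₆=5, a₇=4

a₆'s domain is down to {5}, so a₆ = 5. So a₃ can't be 5.
That leaves a₃ = 1. So a₇ can't be 1.
That leaves a₇ = 4. Strike 4 from a₁, a₂, a₄.
a₁'s domain is down to {2}, so a₁ = 2. So a₂, a₅ can't be 2.
a₂ has just one choice, so a₂ = 3.
a₄ must be 7 (only option left).
a₅ must be 6 (only option left).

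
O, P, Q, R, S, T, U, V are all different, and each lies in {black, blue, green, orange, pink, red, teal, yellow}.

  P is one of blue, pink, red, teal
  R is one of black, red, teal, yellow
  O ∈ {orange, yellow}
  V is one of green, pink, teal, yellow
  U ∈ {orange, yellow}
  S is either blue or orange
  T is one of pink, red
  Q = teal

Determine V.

green

Q's domain is down to {teal}, so Q = teal. Strike teal from P, R, V.
Among the 7 still-open variables, black fits only R (and all 7 values in {black, blue, green, orange, pink, red, yellow} must be used), so R = black.
The 6 still-open variables together cover exactly {blue, green, orange, pink, red, yellow} — 6 values for 6 variables — and green appears only in V's list, so V = green.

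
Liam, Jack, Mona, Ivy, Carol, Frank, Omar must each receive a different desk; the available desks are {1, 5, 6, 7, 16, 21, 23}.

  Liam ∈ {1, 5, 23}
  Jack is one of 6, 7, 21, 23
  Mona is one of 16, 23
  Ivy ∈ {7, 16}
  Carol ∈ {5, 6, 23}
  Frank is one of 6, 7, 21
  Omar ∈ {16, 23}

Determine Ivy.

7

Among the 7 variables, 1 fits only Liam (and all 7 values in {1, 5, 6, 7, 16, 21, 23} must be used), so Liam = 1.
Among the 6 still-open variables, 5 fits only Carol (and all 6 values in {5, 6, 7, 16, 21, 23} must be used), so Carol = 5.
Mona and Omar between them cover only {16, 23} — a naked pair. Remove those values from Jack, Ivy.
So Ivy = 7.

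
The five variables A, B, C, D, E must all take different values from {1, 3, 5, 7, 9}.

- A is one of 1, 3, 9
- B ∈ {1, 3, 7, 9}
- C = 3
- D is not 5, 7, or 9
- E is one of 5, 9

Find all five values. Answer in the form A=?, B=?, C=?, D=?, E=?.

A=9, B=7, C=3, D=1, E=5

C's domain is down to {3}, so C = 3. So A, B, D can't be 3.
D must be 1 (only option left). So A, B can't be 1.
A's domain is down to {9}, so A = 9. Strike 9 from B, E.
B's domain is down to {7}, so B = 7.
That leaves E = 5.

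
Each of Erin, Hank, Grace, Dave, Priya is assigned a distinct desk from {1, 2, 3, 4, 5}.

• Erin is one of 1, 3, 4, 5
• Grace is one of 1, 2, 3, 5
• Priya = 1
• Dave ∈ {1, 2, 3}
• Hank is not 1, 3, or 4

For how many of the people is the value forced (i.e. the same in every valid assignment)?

Priya must be 1 (only option left). Remove 1 from Erin, Grace, Dave.
The 4 still-open variables draw from only 4 values {2, 3, 4, 5}, so each is used; only Erin can be 4, hence Erin = 4.
Determined: Erin=4, Priya=1. The other people each still have more than one consistent value. That makes 2.

2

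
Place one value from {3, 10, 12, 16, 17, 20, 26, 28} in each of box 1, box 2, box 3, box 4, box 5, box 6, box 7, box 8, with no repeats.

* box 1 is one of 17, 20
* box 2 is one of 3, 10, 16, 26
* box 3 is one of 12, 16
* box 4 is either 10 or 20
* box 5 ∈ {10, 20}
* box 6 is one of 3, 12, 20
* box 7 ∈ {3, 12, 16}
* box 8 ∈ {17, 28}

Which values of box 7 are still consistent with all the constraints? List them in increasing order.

The 8 variables together cover exactly {3, 10, 12, 16, 17, 20, 26, 28} — 8 values for 8 variables — and 26 appears only in box 2's list, so box 2 = 26.
Among the 7 still-open variables, 28 fits only box 8 (and all 7 values in {3, 10, 12, 16, 17, 20, 28} must be used), so box 8 = 28.
Among the 6 still-open variables, 17 fits only box 1 (and all 6 values in {3, 10, 12, 16, 17, 20} must be used), so box 1 = 17.
box 4 and box 5 between them cover only {10, 20} — a naked pair. Remove those values from box 6.
No further eliminations apply; box 7 can still be any of 3, 12, 16.

3, 12, 16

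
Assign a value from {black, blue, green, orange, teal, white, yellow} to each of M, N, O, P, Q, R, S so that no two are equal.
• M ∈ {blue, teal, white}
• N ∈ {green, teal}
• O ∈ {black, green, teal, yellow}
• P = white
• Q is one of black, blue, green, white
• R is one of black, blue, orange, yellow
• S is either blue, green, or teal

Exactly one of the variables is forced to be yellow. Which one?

P has just one choice, so P = white. Remove white from M, Q.
Among the 6 still-open variables, orange fits only R (and all 6 values in {black, blue, green, orange, teal, yellow} must be used), so R = orange.
The 5 still-open variables together cover exactly {black, blue, green, teal, yellow} — 5 values for 5 variables — and yellow appears only in O's list, so O = yellow.

O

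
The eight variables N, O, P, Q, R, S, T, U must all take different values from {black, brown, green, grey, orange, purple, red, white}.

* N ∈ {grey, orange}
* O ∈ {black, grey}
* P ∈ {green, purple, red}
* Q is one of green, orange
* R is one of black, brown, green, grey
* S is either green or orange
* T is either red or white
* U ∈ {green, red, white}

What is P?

Among the 8 variables, brown fits only R (and all 8 values in {black, brown, green, grey, orange, purple, red, white} must be used), so R = brown.
The 7 still-open variables together cover exactly {black, green, grey, orange, purple, red, white} — 7 values for 7 variables — and black appears only in O's list, so O = black.
Among the 6 still-open variables, grey fits only N (and all 6 values in {green, grey, orange, purple, red, white} must be used), so N = grey.
The 5 still-open variables draw from only 5 values {green, orange, purple, red, white}, so each is used; only P can be purple, hence P = purple.

purple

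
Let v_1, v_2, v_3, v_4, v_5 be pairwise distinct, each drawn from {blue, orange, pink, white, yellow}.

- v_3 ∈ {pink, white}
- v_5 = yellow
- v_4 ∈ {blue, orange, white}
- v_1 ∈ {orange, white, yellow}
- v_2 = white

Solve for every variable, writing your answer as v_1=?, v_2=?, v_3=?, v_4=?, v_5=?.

v_2 has just one choice, so v_2 = white. Strike white from v_1, v_3, v_4.
That leaves v_3 = pink.
v_5's domain is down to {yellow}, so v_5 = yellow. Strike yellow from v_1.
v_1 must be orange (only option left). So v_4 can't be orange.
v_4 must be blue (only option left).

v_1=orange, v_2=white, v_3=pink, v_4=blue, v_5=yellow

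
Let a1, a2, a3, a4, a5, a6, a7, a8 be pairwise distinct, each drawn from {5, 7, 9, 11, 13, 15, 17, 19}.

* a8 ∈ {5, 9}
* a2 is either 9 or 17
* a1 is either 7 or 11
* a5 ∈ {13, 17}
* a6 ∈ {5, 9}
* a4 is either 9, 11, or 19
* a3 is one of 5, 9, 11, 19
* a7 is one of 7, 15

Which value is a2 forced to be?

The 8 variables together cover exactly {5, 7, 9, 11, 13, 15, 17, 19} — 8 values for 8 variables — and 13 appears only in a5's list, so a5 = 13.
Among the 7 still-open variables, 15 fits only a7 (and all 7 values in {5, 7, 9, 11, 15, 17, 19} must be used), so a7 = 15.
The 6 still-open variables together cover exactly {5, 7, 9, 11, 17, 19} — 6 values for 6 variables — and 7 appears only in a1's list, so a1 = 7.
The 5 still-open variables draw from only 5 values {5, 9, 11, 17, 19}, so each is used; only a2 can be 17, hence a2 = 17.

17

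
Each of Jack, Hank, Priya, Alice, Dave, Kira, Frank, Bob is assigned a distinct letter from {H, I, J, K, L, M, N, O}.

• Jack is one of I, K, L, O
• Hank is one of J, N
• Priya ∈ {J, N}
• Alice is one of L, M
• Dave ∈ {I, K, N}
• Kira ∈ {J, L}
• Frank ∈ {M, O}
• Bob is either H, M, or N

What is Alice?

The 8 variables draw from only 8 values {H, I, J, K, L, M, N, O}, so each is used; only Bob can be H, hence Bob = H.
The 2 variables Hank and Priya are confined to {J, N}, which locks those values in; drop them from Dave, Kira.
Kira's domain is down to {L}, so Kira = L. Eliminate L elsewhere: Jack, Alice.
So Alice = M.

M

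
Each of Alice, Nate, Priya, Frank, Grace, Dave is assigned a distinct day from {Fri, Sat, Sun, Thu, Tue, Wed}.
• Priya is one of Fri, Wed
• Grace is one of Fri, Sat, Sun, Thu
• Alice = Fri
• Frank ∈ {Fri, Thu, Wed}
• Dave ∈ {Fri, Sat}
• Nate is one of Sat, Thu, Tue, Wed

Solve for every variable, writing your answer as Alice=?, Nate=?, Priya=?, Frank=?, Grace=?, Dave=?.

Alice=Fri, Nate=Tue, Priya=Wed, Frank=Thu, Grace=Sun, Dave=Sat

Alice's domain is down to {Fri}, so Alice = Fri. Strike Fri from Priya, Frank, Grace, Dave.
Priya has just one choice, so Priya = Wed. So Nate, Frank can't be Wed.
Frank's domain is down to {Thu}, so Frank = Thu. Strike Thu from Nate, Grace.
Dave has just one choice, so Dave = Sat. So Nate, Grace can't be Sat.
Nate's domain is down to {Tue}, so Nate = Tue.
Grace has just one choice, so Grace = Sun.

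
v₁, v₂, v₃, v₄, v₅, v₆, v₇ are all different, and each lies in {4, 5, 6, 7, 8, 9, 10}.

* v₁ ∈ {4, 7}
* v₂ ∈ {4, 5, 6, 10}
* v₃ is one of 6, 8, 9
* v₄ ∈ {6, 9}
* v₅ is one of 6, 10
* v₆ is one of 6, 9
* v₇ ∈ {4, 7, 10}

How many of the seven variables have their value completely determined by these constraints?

3

Among the 7 variables, 5 fits only v₂ (and all 7 values in {4, 5, 6, 7, 8, 9, 10} must be used), so v₂ = 5.
The 6 still-open variables together cover exactly {4, 6, 7, 8, 9, 10} — 6 values for 6 variables — and 8 appears only in v₃'s list, so v₃ = 8.
v₄ and v₆ share exactly the 2 values {6, 9}; by pigeonhole those values go to them, so strike 6, 9 from v₅.
That leaves v₅ = 10. Eliminate 10 elsewhere: v₇.
Determined: v₂=5, v₃=8, v₅=10. The other variables each still have more than one consistent value. That makes 3.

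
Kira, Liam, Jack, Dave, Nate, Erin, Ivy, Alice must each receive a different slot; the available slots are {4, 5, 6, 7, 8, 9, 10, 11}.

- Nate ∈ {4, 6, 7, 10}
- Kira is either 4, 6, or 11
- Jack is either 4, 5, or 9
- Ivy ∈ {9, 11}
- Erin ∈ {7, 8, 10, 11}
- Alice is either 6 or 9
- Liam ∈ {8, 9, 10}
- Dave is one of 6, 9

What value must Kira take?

Among the 8 variables, 5 fits only Jack (and all 8 values in {4, 5, 6, 7, 8, 9, 10, 11} must be used), so Jack = 5.
Dave and Alice between them cover only {6, 9} — a naked pair. Remove those values from Kira, Liam, Nate, Ivy.
Ivy's domain is down to {11}, so Ivy = 11. Strike 11 from Kira, Erin.
So Kira = 4.

4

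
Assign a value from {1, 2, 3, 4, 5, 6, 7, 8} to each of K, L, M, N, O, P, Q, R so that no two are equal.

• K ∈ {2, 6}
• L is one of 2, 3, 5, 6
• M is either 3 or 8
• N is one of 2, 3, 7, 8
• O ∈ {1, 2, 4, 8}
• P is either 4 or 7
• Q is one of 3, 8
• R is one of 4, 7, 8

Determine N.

2

The 8 variables together cover exactly {1, 2, 3, 4, 5, 6, 7, 8} — 8 values for 8 variables — and 1 appears only in O's list, so O = 1.
The 7 still-open variables draw from only 7 values {2, 3, 4, 5, 6, 7, 8}, so each is used; only L can be 5, hence L = 5.
The 6 still-open variables together cover exactly {2, 3, 4, 6, 7, 8} — 6 values for 6 variables — and 6 appears only in K's list, so K = 6.
Among the 5 still-open variables, 2 fits only N (and all 5 values in {2, 3, 4, 7, 8} must be used), so N = 2.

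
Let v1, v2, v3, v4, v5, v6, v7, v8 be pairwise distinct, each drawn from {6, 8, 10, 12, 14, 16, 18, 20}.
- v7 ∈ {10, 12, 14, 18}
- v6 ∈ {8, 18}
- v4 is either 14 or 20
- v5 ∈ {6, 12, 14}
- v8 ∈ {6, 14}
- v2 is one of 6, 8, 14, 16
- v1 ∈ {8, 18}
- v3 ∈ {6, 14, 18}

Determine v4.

The 8 variables draw from only 8 values {6, 8, 10, 12, 14, 16, 18, 20}, so each is used; only v7 can be 10, hence v7 = 10.
Among the 7 still-open variables, 12 fits only v5 (and all 7 values in {6, 8, 12, 14, 16, 18, 20} must be used), so v5 = 12.
The 6 still-open variables draw from only 6 values {6, 8, 14, 16, 18, 20}, so each is used; only v2 can be 16, hence v2 = 16.
The 5 still-open variables draw from only 5 values {6, 8, 14, 18, 20}, so each is used; only v4 can be 20, hence v4 = 20.

20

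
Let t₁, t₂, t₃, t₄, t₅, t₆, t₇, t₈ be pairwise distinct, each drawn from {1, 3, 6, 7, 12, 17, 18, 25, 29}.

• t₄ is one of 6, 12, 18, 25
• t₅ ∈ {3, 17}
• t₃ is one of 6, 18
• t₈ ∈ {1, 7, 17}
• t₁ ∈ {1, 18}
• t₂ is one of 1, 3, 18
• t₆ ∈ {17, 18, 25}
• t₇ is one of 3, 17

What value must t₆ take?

25

Among the 8 variables, 7 fits only t₈ (and all 8 values in {1, 3, 6, 7, 12, 17, 18, 25} must be used), so t₈ = 7.
The 7 still-open variables draw from only 7 values {1, 3, 6, 12, 17, 18, 25}, so each is used; only t₄ can be 12, hence t₄ = 12.
Among the 6 still-open variables, 6 fits only t₃ (and all 6 values in {1, 3, 6, 17, 18, 25} must be used), so t₃ = 6.
The 5 still-open variables draw from only 5 values {1, 3, 17, 18, 25}, so each is used; only t₆ can be 25, hence t₆ = 25.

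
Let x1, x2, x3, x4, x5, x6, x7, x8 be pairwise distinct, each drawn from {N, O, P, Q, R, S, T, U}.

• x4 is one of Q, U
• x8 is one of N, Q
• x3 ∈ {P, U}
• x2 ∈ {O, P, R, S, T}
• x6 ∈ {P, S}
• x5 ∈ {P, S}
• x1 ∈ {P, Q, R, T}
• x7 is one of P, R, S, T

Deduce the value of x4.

Q

Among the 8 variables, N fits only x8 (and all 8 values in {N, O, P, Q, R, S, T, U} must be used), so x8 = N.
Among the 7 still-open variables, O fits only x2 (and all 7 values in {O, P, Q, R, S, T, U} must be used), so x2 = O.
x5 and x6 share exactly the 2 values {P, S}; by pigeonhole those values go to them, so strike P, S from x1, x3, x7.
That leaves x3 = U. Remove U from x4.
So x4 = Q.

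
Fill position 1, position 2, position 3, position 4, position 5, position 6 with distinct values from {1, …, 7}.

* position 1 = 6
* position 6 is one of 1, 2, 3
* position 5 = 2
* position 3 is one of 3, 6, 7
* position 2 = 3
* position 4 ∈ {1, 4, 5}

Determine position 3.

7

position 1 has just one choice, so position 1 = 6. So position 3 can't be 6.
position 2's domain is down to {3}, so position 2 = 3. Strike 3 from position 3, position 6.
So position 3 = 7.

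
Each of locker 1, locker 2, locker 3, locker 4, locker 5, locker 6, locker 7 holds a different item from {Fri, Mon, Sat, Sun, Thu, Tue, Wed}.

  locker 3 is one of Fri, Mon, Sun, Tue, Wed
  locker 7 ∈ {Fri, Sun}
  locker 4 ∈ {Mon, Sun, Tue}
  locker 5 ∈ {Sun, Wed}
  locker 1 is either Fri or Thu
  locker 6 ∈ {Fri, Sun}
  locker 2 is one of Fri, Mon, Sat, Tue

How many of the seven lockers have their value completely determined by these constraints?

The 7 variables draw from only 7 values {Fri, Mon, Sat, Sun, Thu, Tue, Wed}, so each is used; only locker 2 can be Sat, hence locker 2 = Sat.
The 6 still-open variables together cover exactly {Fri, Mon, Sun, Thu, Tue, Wed} — 6 values for 6 variables — and Thu appears only in locker 1's list, so locker 1 = Thu.
locker 6 and locker 7 between them cover only {Fri, Sun} — a naked pair. Remove those values from locker 3, locker 4, locker 5.
locker 5's domain is down to {Wed}, so locker 5 = Wed. Eliminate Wed elsewhere: locker 3.
Determined: locker 1=Thu, locker 2=Sat, locker 5=Wed. The other lockers each still have more than one consistent value. That makes 3.

3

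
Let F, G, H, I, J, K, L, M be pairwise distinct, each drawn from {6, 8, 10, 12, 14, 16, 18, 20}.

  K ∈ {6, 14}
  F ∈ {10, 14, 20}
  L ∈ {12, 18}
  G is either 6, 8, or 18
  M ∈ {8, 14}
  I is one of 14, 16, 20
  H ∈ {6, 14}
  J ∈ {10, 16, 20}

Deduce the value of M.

8

Among the 8 variables, 12 fits only L (and all 8 values in {6, 8, 10, 12, 14, 16, 18, 20} must be used), so L = 12.
The 7 still-open variables together cover exactly {6, 8, 10, 14, 16, 18, 20} — 7 values for 7 variables — and 18 appears only in G's list, so G = 18.
The 6 still-open variables together cover exactly {6, 8, 10, 14, 16, 20} — 6 values for 6 variables — and 8 appears only in M's list, so M = 8.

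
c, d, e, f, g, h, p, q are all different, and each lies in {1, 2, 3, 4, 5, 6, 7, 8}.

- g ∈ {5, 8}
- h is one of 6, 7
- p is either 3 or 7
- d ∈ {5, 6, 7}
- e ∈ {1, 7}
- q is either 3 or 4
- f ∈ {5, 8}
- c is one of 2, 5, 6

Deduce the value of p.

The 8 variables draw from only 8 values {1, 2, 3, 4, 5, 6, 7, 8}, so each is used; only e can be 1, hence e = 1.
The 7 still-open variables together cover exactly {2, 3, 4, 5, 6, 7, 8} — 7 values for 7 variables — and 2 appears only in c's list, so c = 2.
The 6 still-open variables draw from only 6 values {3, 4, 5, 6, 7, 8}, so each is used; only q can be 4, hence q = 4.
The 5 still-open variables draw from only 5 values {3, 5, 6, 7, 8}, so each is used; only p can be 3, hence p = 3.

3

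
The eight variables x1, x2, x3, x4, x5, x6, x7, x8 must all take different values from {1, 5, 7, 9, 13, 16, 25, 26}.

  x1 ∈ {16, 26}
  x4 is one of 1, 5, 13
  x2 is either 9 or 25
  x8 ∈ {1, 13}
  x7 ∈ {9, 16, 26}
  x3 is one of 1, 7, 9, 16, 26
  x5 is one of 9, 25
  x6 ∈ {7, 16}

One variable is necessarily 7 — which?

The 8 variables together cover exactly {1, 5, 7, 9, 13, 16, 25, 26} — 8 values for 8 variables — and 5 appears only in x4's list, so x4 = 5.
The 7 still-open variables draw from only 7 values {1, 7, 9, 13, 16, 25, 26}, so each is used; only x8 can be 13, hence x8 = 13.
Among the 6 still-open variables, 1 fits only x3 (and all 6 values in {1, 7, 9, 16, 25, 26} must be used), so x3 = 1.
Among the 5 still-open variables, 7 fits only x6 (and all 5 values in {7, 9, 16, 25, 26} must be used), so x6 = 7.

x6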